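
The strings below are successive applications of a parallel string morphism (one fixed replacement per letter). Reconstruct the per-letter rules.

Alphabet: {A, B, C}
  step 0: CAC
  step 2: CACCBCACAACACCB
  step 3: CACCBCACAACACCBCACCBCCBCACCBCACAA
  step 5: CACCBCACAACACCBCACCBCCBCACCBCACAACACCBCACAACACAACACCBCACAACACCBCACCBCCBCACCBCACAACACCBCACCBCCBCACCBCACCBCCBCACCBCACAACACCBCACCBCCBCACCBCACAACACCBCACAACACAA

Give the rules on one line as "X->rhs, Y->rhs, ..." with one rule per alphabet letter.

A->CCB, B->A, C->CA

  step 2 ⇒ step 3: CACCBCACAACACCB ⇒ CA·CCB·CA·CA·A·CA·CCB·CA·CCB·CCB·CA·CCB·CA·CA·A
    A ↦ CCB
    B ↦ A
    C ↦ CA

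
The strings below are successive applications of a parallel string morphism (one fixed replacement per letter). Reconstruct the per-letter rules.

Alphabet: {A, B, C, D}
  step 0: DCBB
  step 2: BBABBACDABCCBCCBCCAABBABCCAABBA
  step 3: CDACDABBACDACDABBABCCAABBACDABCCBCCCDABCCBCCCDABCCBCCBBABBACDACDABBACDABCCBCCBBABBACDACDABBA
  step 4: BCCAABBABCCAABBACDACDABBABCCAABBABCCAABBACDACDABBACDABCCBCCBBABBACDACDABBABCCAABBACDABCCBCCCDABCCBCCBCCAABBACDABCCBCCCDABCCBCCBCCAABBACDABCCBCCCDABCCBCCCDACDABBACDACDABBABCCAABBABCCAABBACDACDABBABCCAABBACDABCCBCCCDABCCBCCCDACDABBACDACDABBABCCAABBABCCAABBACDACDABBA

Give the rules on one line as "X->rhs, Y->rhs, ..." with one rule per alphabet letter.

  step 3 ⇒ step 4: CDACDABBACDACDABBABCCAABBACDABCCBCCCDABCCBCCCDABCCBCCBBABBACDACDABBACDABCCBCCBBABBACDACDABBA ⇒ BCC·AA·BBA·BCC·AA·BBA·CDA·CDA·BBA·BCC·AA·BBA·BCC·AA·BBA·CDA·CDA·BBA·CDA·BCC·BCC·BBA·BBA·CDA·CDA·BBA·BCC·AA·BBA·CDA·BCC·BCC·CDA·BCC·BCC·BCC·AA·BBA·CDA·BCC·BCC·CDA·BCC·BCC·BCC·AA·BBA·CDA·BCC·BCC·CDA·BCC·BCC·CDA·CDA·BBA·CDA·CDA·BBA·BCC·AA·BBA·BCC·AA·BBA·CDA·CDA·BBA·BCC·AA·BBA·CDA·BCC·BCC·CDA·BCC·BCC·CDA·CDA·BBA·CDA·CDA·BBA·BCC·AA·BBA·BCC·AA·BBA·CDA·CDA·BBA
    A ↦ BBA
    B ↦ CDA
    C ↦ BCC
    D ↦ AA

A->BBA, B->CDA, C->BCC, D->AA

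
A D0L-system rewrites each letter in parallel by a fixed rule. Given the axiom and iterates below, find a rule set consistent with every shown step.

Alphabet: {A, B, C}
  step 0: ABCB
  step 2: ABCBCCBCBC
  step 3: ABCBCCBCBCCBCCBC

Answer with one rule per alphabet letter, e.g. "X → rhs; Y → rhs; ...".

  step 2 ⇒ step 3: ABCBCCBCBC ⇒ AB·C·BC·C·BC·BC·C·BC·C·BC
    A ↦ AB
    B ↦ C
    C ↦ BC

A->AB, B->C, C->BC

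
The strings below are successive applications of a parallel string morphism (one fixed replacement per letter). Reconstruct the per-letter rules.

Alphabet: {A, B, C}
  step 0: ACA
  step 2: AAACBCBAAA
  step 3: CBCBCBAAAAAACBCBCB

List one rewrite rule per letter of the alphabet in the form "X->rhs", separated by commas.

  step 2 ⇒ step 3: AAACBCBAAA ⇒ CB·CB·CB·AA·A·AA·A·CB·CB·CB
    A ↦ CB
    B ↦ A
    C ↦ AA

A->CB, B->A, C->AA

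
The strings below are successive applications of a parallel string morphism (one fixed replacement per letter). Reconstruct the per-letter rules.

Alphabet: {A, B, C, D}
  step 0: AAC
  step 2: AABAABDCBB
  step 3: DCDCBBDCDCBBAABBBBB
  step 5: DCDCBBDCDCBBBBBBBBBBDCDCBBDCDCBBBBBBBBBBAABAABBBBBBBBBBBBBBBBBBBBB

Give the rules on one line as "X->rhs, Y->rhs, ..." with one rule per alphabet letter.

A->DC, B->BB, C->AB, D->A

  step 2 ⇒ step 3: AABAABDCBB ⇒ DC·DC·BB·DC·DC·BB·A·AB·BB·BB
    A ↦ DC
    B ↦ BB
    C ↦ AB
    D ↦ A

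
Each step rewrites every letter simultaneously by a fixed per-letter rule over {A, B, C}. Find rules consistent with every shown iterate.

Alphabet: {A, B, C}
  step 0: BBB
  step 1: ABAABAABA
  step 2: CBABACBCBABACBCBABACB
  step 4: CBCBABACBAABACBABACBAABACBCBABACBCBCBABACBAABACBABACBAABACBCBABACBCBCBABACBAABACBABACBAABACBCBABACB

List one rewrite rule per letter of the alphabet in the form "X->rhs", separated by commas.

A->CB, B->ABA, C->A

  step 1 ⇒ step 2: ABAABAABA ⇒ CB·ABA·CB·CB·ABA·CB·CB·ABA·CB
    A ↦ CB
    B ↦ ABA
    C ↦ A  (constrained at step 2)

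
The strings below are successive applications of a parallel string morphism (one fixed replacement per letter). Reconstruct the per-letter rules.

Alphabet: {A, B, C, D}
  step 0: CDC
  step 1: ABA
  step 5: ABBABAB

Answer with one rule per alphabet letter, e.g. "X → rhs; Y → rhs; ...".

  step 0 ⇒ step 1: CDC ⇒ A·B·A
    C ↦ A
    D ↦ B
    A ↦ D  (constrained at step 1)
    B ↦ CD  (constrained at step 1)

A->D, B->CD, C->A, D->B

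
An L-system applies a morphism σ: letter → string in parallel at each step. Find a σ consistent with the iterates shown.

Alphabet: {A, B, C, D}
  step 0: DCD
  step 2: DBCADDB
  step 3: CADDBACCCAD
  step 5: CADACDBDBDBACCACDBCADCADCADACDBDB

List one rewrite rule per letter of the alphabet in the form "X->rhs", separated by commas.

A->AC, B->AD, C->DB, D->C

  step 2 ⇒ step 3: DBCADDB ⇒ C·AD·DB·AC·C·C·AD
    A ↦ AC
    B ↦ AD
    C ↦ DB
    D ↦ C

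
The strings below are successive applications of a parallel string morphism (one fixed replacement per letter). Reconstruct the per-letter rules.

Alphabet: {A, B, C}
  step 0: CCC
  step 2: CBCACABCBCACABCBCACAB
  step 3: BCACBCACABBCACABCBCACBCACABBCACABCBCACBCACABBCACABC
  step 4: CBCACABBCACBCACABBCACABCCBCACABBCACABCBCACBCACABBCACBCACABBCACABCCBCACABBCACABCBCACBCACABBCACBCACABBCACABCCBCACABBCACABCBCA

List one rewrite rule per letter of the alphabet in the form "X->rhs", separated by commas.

A->CAB, B->C, C->BCA

  step 3 ⇒ step 4: BCACBCACABBCACABCBCACBCACABBCACABCBCACBCACABBCACABC ⇒ C·BCA·CAB·BCA·C·BCA·CAB·BCA·CAB·C·C·BCA·CAB·BCA·CAB·C·BCA·C·BCA·CAB·BCA·C·BCA·CAB·BCA·CAB·C·C·BCA·CAB·BCA·CAB·C·BCA·C·BCA·CAB·BCA·C·BCA·CAB·BCA·CAB·C·C·BCA·CAB·BCA·CAB·C·BCA
    A ↦ CAB
    B ↦ C
    C ↦ BCA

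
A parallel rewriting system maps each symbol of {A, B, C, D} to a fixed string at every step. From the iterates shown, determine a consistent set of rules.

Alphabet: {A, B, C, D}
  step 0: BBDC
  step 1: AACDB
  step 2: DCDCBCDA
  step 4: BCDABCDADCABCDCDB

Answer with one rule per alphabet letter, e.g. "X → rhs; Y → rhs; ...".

A->DC, B->A, C->B, D->CD

  step 1 ⇒ step 2: AACDB ⇒ DC·DC·B·CD·A
    A ↦ DC
    B ↦ A
    C ↦ B
    D ↦ CD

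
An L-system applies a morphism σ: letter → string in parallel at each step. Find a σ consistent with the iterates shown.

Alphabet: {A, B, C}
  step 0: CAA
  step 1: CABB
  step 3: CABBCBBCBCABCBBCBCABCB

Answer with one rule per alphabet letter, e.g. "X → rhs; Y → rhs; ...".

  step 0 ⇒ step 1: CAA ⇒ CA·B·B
    A ↦ B
    C ↦ CA
    B ↦ BCB  (constrained at step 1)

A->B, B->BCB, C->CA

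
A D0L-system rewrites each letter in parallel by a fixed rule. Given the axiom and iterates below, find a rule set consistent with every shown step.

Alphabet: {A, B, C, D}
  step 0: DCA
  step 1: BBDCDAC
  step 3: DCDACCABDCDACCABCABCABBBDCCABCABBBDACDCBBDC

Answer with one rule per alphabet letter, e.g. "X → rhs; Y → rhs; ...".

A->DAC, B->CAB, C->DC, D->BB

  step 0 ⇒ step 1: DCA ⇒ BB·DC·DAC
    A ↦ DAC
    C ↦ DC
    D ↦ BB
    B ↦ CAB  (constrained at step 1)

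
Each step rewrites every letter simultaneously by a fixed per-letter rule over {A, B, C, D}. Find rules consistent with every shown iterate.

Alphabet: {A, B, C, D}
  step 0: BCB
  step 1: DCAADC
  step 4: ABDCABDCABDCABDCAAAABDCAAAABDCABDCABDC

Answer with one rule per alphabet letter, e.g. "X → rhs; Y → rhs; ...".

A->AB, B->DC, C->AA, D->A

  step 0 ⇒ step 1: BCB ⇒ DC·AA·DC
    B ↦ DC
    C ↦ AA
    A ↦ AB  (constrained at step 1)
    D ↦ A  (constrained at step 1)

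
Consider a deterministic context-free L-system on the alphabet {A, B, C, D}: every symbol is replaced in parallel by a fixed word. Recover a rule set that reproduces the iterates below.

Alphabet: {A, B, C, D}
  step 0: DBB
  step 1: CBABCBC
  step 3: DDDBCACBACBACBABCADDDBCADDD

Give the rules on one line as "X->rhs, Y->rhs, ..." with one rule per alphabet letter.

  step 0 ⇒ step 1: DBB ⇒ CBA·BC·BC
    B ↦ BC
    D ↦ CBA
    A ↦ DDD  (constrained at step 1)
    C ↦ A  (constrained at step 1)

A->DDD, B->BC, C->A, D->CBA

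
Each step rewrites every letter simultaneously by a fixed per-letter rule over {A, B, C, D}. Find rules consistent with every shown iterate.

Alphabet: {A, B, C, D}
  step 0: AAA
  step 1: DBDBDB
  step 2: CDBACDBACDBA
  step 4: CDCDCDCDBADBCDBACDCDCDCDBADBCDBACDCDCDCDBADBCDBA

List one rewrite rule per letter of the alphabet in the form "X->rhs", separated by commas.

A->DB, B->BA, C->CD, D->CD

  step 1 ⇒ step 2: DBDBDB ⇒ CD·BA·CD·BA·CD·BA
    B ↦ BA
    D ↦ CD
  step 0 ⇒ step 1: AAA ⇒ DB·DB·DB
    A ↦ DB
    C ↦ CD  (constrained at step 2)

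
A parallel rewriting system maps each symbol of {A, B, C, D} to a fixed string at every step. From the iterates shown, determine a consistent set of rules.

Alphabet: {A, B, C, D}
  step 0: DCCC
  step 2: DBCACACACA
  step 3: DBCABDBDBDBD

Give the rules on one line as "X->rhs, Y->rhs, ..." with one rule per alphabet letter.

A->D, B->CA, C->B, D->DB

  step 2 ⇒ step 3: DBCACACACA ⇒ DB·CA·B·D·B·D·B·D·B·D
    A ↦ D
    B ↦ CA
    C ↦ B
    D ↦ DB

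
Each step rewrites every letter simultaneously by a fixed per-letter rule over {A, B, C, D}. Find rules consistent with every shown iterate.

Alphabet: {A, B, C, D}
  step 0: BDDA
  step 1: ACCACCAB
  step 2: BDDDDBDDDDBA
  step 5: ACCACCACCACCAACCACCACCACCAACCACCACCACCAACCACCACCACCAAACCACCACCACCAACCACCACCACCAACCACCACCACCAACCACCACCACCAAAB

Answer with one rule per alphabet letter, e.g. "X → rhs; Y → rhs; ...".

A->B, B->A, C->DD, D->CCA

  step 1 ⇒ step 2: ACCACCAB ⇒ B·DD·DD·B·DD·DD·B·A
    A ↦ B
    B ↦ A
    C ↦ DD
  step 0 ⇒ step 1: BDDA ⇒ A·CCA·CCA·B
    D ↦ CCA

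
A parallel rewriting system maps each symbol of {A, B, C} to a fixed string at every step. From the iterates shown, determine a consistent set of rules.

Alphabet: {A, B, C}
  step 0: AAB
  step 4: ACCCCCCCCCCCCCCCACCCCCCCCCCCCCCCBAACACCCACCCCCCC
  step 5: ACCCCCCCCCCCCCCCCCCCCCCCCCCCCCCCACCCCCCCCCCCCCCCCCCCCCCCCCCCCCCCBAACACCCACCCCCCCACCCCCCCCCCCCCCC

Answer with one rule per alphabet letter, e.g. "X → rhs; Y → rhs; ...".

  step 4 ⇒ step 5: ACCCCCCCCCCCCCCCACCCCCCCCCCCCCCCBAACACCCACCCCCCC ⇒ AC·CC·CC·CC·CC·CC·CC·CC·CC·CC·CC·CC·CC·CC·CC·CC·AC·CC·CC·CC·CC·CC·CC·CC·CC·CC·CC·CC·CC·CC·CC·CC·BA·AC·AC·CC·AC·CC·CC·CC·AC·CC·CC·CC·CC·CC·CC·CC
    A ↦ AC
    B ↦ BA
    C ↦ CC

A->AC, B->BA, C->CC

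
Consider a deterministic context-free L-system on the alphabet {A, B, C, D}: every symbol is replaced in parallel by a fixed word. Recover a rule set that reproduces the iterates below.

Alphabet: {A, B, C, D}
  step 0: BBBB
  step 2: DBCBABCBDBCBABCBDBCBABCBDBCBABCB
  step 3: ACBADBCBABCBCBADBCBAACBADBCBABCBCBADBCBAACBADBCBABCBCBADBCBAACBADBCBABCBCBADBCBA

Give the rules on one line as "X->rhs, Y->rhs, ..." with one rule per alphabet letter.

A->BCB, B->CBA, C->DB, D->A

  step 2 ⇒ step 3: DBCBABCBDBCBABCBDBCBABCBDBCBABCB ⇒ A·CBA·DB·CBA·BCB·CBA·DB·CBA·A·CBA·DB·CBA·BCB·CBA·DB·CBA·A·CBA·DB·CBA·BCB·CBA·DB·CBA·A·CBA·DB·CBA·BCB·CBA·DB·CBA
    A ↦ BCB
    B ↦ CBA
    C ↦ DB
    D ↦ A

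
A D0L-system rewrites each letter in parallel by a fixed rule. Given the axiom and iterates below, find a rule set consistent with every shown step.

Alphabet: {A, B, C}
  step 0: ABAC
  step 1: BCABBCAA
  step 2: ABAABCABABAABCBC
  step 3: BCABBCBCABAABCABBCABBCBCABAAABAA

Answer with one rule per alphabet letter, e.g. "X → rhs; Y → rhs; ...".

  step 2 ⇒ step 3: ABAABCABABAABCBC ⇒ BC·AB·BC·BC·AB·AA·BC·AB·BC·AB·BC·BC·AB·AA·AB·AA
    A ↦ BC
    B ↦ AB
    C ↦ AA

A->BC, B->AB, C->AA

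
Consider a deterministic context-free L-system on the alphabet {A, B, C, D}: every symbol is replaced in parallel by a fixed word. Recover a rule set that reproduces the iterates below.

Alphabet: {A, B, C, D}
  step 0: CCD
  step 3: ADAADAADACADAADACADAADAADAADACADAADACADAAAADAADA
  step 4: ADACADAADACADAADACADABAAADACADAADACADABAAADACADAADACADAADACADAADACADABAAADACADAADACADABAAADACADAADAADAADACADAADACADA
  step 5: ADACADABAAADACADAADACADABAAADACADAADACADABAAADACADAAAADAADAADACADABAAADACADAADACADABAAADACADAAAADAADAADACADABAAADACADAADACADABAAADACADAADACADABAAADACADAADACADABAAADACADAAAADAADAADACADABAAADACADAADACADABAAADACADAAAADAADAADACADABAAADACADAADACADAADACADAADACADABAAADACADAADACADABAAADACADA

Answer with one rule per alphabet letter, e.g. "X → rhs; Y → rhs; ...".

A->ADA, B->AA, C->BAA, D->C

  step 4 ⇒ step 5: ADACADAADACADAADACADABAAADACADAADACADABAAADACADAADACADAADACADAADACADABAAADACADAADACADABAAADACADAADAADAADACADAADACADA ⇒ ADA·C·ADA·BAA·ADA·C·ADA·ADA·C·ADA·BAA·ADA·C·ADA·ADA·C·ADA·BAA·ADA·C·ADA·AA·ADA·ADA·ADA·C·ADA·BAA·ADA·C·ADA·ADA·C·ADA·BAA·ADA·C·ADA·AA·ADA·ADA·ADA·C·ADA·BAA·ADA·C·ADA·ADA·C·ADA·BAA·ADA·C·ADA·ADA·C·ADA·BAA·ADA·C·ADA·ADA·C·ADA·BAA·ADA·C·ADA·AA·ADA·ADA·ADA·C·ADA·BAA·ADA·C·ADA·ADA·C·ADA·BAA·ADA·C·ADA·AA·ADA·ADA·ADA·C·ADA·BAA·ADA·C·ADA·ADA·C·ADA·ADA·C·ADA·ADA·C·ADA·BAA·ADA·C·ADA·ADA·C·ADA·BAA·ADA·C·ADA
    A ↦ ADA
    B ↦ AA
    C ↦ BAA
    D ↦ C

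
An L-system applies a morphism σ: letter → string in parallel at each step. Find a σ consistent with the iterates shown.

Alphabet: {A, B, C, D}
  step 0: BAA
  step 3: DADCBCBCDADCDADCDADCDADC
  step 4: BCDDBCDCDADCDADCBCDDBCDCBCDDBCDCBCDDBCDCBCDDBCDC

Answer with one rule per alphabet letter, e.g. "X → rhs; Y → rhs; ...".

A->DD, B->DA, C->DC, D->BC

  step 3 ⇒ step 4: DADCBCBCDADCDADCDADCDADC ⇒ BC·DD·BC·DC·DA·DC·DA·DC·BC·DD·BC·DC·BC·DD·BC·DC·BC·DD·BC·DC·BC·DD·BC·DC
    A ↦ DD
    B ↦ DA
    C ↦ DC
    D ↦ BC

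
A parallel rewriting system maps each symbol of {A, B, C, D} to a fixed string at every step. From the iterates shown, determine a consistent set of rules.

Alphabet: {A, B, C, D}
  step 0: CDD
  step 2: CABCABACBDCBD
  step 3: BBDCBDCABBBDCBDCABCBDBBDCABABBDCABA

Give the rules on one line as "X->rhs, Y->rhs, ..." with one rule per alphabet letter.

A->CBD, B->CAB, C->BBD, D->A

  step 2 ⇒ step 3: CABCABACBDCBD ⇒ BBD·CBD·CAB·BBD·CBD·CAB·CBD·BBD·CAB·A·BBD·CAB·A
    A ↦ CBD
    B ↦ CAB
    C ↦ BBD
    D ↦ A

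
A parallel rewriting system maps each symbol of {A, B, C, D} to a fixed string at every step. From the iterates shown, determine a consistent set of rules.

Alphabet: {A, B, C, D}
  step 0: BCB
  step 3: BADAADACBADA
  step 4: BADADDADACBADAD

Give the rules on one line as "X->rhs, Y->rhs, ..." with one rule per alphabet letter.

  step 3 ⇒ step 4: BADAADACBADA ⇒ BA·D·A·D·D·A·D·AC·BA·D·A·D
    A ↦ D
    B ↦ BA
    C ↦ AC
    D ↦ A

A->D, B->BA, C->AC, D->A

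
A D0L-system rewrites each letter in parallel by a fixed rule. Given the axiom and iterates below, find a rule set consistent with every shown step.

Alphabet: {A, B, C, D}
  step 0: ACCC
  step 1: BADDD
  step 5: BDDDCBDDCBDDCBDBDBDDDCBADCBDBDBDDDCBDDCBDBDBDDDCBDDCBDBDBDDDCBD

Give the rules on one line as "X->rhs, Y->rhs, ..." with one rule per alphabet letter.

  step 0 ⇒ step 1: ACCC ⇒ BA·D·D·D
    A ↦ BA
    C ↦ D
    B ↦ DC  (constrained at step 1)
    D ↦ BD  (constrained at step 1)

A->BA, B->DC, C->D, D->BD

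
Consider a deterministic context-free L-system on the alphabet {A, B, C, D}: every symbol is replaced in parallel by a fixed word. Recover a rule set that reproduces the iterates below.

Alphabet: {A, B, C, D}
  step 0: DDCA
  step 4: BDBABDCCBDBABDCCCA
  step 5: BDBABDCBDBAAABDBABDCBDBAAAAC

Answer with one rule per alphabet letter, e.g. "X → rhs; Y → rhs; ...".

A->C, B->BD, C->A, D->BA

  step 4 ⇒ step 5: BDBABDCCBDBABDCCCA ⇒ BD·BA·BD·C·BD·BA·A·A·BD·BA·BD·C·BD·BA·A·A·A·C
    A ↦ C
    B ↦ BD
    C ↦ A
    D ↦ BA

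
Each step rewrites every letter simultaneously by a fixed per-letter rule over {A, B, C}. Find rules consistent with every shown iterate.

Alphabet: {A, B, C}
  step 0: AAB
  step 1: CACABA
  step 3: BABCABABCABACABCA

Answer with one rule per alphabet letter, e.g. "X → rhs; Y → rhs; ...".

A->CA, B->BA, C->B

  step 0 ⇒ step 1: AAB ⇒ CA·CA·BA
    A ↦ CA
    B ↦ BA
    C ↦ B  (constrained at step 1)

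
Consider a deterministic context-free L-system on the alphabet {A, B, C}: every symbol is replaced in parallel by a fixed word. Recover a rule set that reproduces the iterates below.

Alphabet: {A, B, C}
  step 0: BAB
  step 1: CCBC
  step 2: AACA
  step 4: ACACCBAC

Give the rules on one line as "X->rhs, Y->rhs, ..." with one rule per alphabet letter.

  step 1 ⇒ step 2: CCBC ⇒ A·A·C·A
    B ↦ C
    C ↦ A
  step 0 ⇒ step 1: BAB ⇒ C·CB·C
    A ↦ CB

A->CB, B->C, C->A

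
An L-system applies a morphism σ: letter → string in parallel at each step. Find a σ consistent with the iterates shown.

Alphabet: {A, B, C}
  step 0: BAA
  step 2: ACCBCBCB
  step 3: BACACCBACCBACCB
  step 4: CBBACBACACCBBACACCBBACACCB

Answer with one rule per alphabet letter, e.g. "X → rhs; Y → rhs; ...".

A->B, B->CB, C->AC

  step 3 ⇒ step 4: BACACCBACCBACCB ⇒ CB·B·AC·B·AC·AC·CB·B·AC·AC·CB·B·AC·AC·CB
    A ↦ B
    B ↦ CB
    C ↦ AC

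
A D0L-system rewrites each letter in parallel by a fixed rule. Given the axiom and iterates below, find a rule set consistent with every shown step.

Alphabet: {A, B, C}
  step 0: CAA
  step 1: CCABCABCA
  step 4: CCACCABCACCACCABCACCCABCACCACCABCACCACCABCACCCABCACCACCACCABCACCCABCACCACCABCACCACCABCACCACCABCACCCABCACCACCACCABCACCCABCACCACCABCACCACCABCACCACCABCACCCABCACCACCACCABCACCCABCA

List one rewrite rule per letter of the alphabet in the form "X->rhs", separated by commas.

  step 0 ⇒ step 1: CAA ⇒ CCA·BCA·BCA
    A ↦ BCA
    C ↦ CCA
    B ↦ C  (constrained at step 1)

A->BCA, B->C, C->CCA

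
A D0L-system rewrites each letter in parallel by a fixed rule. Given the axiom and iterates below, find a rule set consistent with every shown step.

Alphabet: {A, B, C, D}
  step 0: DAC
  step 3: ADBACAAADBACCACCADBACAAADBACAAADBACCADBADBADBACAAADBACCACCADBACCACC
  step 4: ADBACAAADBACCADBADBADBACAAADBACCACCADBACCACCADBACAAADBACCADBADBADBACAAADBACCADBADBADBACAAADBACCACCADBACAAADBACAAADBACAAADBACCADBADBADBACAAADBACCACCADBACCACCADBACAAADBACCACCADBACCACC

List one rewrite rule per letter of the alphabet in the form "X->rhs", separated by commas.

  step 3 ⇒ step 4: ADBACAAADBACCACCADBACAAADBACAAADBACCADBADBADBACAAADBACCACCADBACCACC ⇒ ADB·ACA·A·ADB·ACC·ADB·ADB·ADB·ACA·A·ADB·ACC·ACC·ADB·ACC·ACC·ADB·ACA·A·ADB·ACC·ADB·ADB·ADB·ACA·A·ADB·ACC·ADB·ADB·ADB·ACA·A·ADB·ACC·ACC·ADB·ACA·A·ADB·ACA·A·ADB·ACA·A·ADB·ACC·ADB·ADB·ADB·ACA·A·ADB·ACC·ACC·ADB·ACC·ACC·ADB·ACA·A·ADB·ACC·ACC·ADB·ACC·ACC
    A ↦ ADB
    B ↦ A
    C ↦ ACC
    D ↦ ACA

A->ADB, B->A, C->ACC, D->ACA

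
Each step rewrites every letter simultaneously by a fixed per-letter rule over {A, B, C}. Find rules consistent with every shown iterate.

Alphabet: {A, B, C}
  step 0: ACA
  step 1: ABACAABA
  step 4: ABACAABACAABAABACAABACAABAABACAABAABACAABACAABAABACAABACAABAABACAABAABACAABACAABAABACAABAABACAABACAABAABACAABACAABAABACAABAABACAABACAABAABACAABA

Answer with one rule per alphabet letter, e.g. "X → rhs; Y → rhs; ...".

  step 0 ⇒ step 1: ACA ⇒ ABA·CA·ABA
    A ↦ ABA
    C ↦ CA
    B ↦ CA  (constrained at step 1)

A->ABA, B->CA, C->CA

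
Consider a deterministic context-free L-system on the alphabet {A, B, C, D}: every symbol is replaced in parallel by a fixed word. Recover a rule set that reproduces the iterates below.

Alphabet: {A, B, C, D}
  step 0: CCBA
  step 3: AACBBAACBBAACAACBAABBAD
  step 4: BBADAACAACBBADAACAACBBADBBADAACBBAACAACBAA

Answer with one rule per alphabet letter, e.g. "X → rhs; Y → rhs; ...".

  step 3 ⇒ step 4: AACBBAACBBAACAACBAABBAD ⇒ B·B·AD·AAC·AAC·B·B·AD·AAC·AAC·B·B·AD·B·B·AD·AAC·B·B·AAC·AAC·B·AA
    A ↦ B
    B ↦ AAC
    C ↦ AD
    D ↦ AA

A->B, B->AAC, C->AD, D->AA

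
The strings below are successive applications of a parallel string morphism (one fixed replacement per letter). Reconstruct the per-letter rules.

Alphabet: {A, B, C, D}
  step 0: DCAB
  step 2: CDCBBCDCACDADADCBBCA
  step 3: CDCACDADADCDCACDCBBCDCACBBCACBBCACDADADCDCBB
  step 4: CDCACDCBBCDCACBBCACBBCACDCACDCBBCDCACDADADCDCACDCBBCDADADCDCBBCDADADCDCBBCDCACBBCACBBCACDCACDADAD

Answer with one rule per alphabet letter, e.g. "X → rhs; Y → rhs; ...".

  step 3 ⇒ step 4: CDCACDADADCDCACDCBBCDCACBBCACBBCACDADADCDCBB ⇒ CD·CA·CD·CBB·CD·CA·CBB·CA·CBB·CA·CD·CA·CD·CBB·CD·CA·CD·AD·AD·CD·CA·CD·CBB·CD·AD·AD·CD·CBB·CD·AD·AD·CD·CBB·CD·CA·CBB·CA·CBB·CA·CD·CA·CD·AD·AD
    A ↦ CBB
    B ↦ AD
    C ↦ CD
    D ↦ CA

A->CBB, B->AD, C->CD, D->CA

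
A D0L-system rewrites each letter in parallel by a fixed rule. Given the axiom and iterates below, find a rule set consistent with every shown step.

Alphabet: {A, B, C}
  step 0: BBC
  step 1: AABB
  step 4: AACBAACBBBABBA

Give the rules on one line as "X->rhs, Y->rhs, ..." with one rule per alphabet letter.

  step 0 ⇒ step 1: BBC ⇒ A·A·BB
    B ↦ A
    C ↦ BB
    A ↦ CB  (constrained at step 1)

A->CB, B->A, C->BB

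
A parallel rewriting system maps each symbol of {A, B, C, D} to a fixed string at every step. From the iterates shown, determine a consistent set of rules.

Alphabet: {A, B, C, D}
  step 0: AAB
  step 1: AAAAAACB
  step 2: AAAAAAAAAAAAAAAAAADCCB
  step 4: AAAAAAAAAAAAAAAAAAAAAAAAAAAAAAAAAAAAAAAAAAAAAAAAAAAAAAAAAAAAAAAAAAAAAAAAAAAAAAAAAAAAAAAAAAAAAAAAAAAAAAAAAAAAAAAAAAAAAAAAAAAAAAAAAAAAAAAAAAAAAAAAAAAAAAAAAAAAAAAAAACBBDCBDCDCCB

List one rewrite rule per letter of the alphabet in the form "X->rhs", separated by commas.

  step 1 ⇒ step 2: AAAAAACB ⇒ AAA·AAA·AAA·AAA·AAA·AAA·DC·CB
    A ↦ AAA
    B ↦ CB
    C ↦ DC
    D ↦ B  (constrained at step 2)

A->AAA, B->CB, C->DC, D->B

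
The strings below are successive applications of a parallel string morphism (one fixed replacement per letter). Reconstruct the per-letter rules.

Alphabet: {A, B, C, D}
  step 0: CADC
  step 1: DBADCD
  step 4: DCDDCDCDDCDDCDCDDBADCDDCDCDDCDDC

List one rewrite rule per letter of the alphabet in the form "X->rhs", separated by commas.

A->BA, B->DD, C->D, D->DC

  step 0 ⇒ step 1: CADC ⇒ D·BA·DC·D
    A ↦ BA
    C ↦ D
    D ↦ DC
    B ↦ DD  (constrained at step 1)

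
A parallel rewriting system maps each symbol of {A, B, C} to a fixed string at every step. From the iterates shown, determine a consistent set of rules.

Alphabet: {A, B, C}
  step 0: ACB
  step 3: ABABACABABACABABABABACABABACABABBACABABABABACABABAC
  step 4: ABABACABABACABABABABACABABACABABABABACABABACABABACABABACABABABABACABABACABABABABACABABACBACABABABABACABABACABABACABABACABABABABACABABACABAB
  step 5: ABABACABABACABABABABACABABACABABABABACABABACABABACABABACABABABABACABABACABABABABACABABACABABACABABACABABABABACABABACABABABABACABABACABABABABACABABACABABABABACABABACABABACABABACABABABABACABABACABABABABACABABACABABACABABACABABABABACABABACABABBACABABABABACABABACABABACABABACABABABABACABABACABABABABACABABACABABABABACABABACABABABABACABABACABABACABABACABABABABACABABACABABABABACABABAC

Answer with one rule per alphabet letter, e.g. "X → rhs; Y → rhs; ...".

A->ABA, B->BAC, C->B

  step 4 ⇒ step 5: ABABACABABACABABABABACABABACABABABABACABABACABABACABABACABABABABACABABACABABABABACABABACBACABABABABACABABACABABACABABACABABABABACABABACABAB ⇒ ABA·BAC·ABA·BAC·ABA·B·ABA·BAC·ABA·BAC·ABA·B·ABA·BAC·ABA·BAC·ABA·BAC·ABA·BAC·ABA·B·ABA·BAC·ABA·BAC·ABA·B·ABA·BAC·ABA·BAC·ABA·BAC·ABA·BAC·ABA·B·ABA·BAC·ABA·BAC·ABA·B·ABA·BAC·ABA·BAC·ABA·B·ABA·BAC·ABA·BAC·ABA·B·ABA·BAC·ABA·BAC·ABA·BAC·ABA·BAC·ABA·B·ABA·BAC·ABA·BAC·ABA·B·ABA·BAC·ABA·BAC·ABA·BAC·ABA·BAC·ABA·B·ABA·BAC·ABA·BAC·ABA·B·BAC·ABA·B·ABA·BAC·ABA·BAC·ABA·BAC·ABA·BAC·ABA·B·ABA·BAC·ABA·BAC·ABA·B·ABA·BAC·ABA·BAC·ABA·B·ABA·BAC·ABA·BAC·ABA·B·ABA·BAC·ABA·BAC·ABA·BAC·ABA·BAC·ABA·B·ABA·BAC·ABA·BAC·ABA·B·ABA·BAC·ABA·BAC
    A ↦ ABA
    B ↦ BAC
    C ↦ B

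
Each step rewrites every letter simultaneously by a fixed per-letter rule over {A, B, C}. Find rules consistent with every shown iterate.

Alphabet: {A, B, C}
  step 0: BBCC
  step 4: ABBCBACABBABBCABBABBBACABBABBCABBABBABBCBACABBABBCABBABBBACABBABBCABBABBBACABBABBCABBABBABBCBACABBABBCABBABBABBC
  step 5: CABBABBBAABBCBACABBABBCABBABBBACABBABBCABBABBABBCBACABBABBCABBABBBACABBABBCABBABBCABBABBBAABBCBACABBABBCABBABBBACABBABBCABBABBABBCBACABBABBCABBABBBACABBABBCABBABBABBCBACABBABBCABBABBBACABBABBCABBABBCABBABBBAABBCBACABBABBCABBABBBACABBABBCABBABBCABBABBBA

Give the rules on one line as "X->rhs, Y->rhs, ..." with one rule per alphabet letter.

A->C, B->ABB, C->BA

  step 4 ⇒ step 5: ABBCBACABBABBCABBABBBACABBABBCABBABBABBCBACABBABBCABBABBBACABBABBCABBABBBACABBABBCABBABBABBCBACABBABBCABBABBABBC ⇒ C·ABB·ABB·BA·ABB·C·BA·C·ABB·ABB·C·ABB·ABB·BA·C·ABB·ABB·C·ABB·ABB·ABB·C·BA·C·ABB·ABB·C·ABB·ABB·BA·C·ABB·ABB·C·ABB·ABB·C·ABB·ABB·BA·ABB·C·BA·C·ABB·ABB·C·ABB·ABB·BA·C·ABB·ABB·C·ABB·ABB·ABB·C·BA·C·ABB·ABB·C·ABB·ABB·BA·C·ABB·ABB·C·ABB·ABB·ABB·C·BA·C·ABB·ABB·C·ABB·ABB·BA·C·ABB·ABB·C·ABB·ABB·C·ABB·ABB·BA·ABB·C·BA·C·ABB·ABB·C·ABB·ABB·BA·C·ABB·ABB·C·ABB·ABB·C·ABB·ABB·BA
    A ↦ C
    B ↦ ABB
    C ↦ BA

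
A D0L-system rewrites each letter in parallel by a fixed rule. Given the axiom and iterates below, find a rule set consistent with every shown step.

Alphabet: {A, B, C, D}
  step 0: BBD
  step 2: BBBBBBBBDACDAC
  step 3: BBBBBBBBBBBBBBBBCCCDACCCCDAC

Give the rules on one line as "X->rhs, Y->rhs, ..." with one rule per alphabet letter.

A->C, B->BB, C->DAC, D->CC

  step 2 ⇒ step 3: BBBBBBBBDACDAC ⇒ BB·BB·BB·BB·BB·BB·BB·BB·CC·C·DAC·CC·C·DAC
    A ↦ C
    B ↦ BB
    C ↦ DAC
    D ↦ CC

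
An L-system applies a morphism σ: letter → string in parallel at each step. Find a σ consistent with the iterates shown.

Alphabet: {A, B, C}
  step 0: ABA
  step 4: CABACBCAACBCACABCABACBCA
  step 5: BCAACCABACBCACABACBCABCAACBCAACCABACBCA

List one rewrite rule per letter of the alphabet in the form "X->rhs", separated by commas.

  step 4 ⇒ step 5: CABACBCAACBCACABCABACBCA ⇒ B·CA·AC·CA·B·AC·B·CA·CA·B·AC·B·CA·B·CA·AC·B·CA·AC·CA·B·AC·B·CA
    A ↦ CA
    B ↦ AC
    C ↦ B

A->CA, B->AC, C->B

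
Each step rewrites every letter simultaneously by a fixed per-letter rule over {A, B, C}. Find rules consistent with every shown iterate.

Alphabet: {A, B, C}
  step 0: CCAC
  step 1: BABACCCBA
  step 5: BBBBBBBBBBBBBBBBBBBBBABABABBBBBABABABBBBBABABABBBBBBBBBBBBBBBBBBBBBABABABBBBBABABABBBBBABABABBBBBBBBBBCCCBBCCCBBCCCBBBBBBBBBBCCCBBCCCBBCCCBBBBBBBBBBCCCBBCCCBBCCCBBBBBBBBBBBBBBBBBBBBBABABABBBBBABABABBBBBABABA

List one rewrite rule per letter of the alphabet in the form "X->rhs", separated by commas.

  step 0 ⇒ step 1: CCAC ⇒ BA·BA·CCC·BA
    A ↦ CCC
    C ↦ BA
    B ↦ BB  (constrained at step 1)

A->CCC, B->BB, C->BA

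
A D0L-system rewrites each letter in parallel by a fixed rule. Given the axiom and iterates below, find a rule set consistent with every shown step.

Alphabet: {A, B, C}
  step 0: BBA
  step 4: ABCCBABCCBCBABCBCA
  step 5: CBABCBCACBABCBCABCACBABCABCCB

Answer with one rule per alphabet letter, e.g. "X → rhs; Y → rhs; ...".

A->CB, B->A, C->BC

  step 4 ⇒ step 5: ABCCBABCCBCBABCBCA ⇒ CB·A·BC·BC·A·CB·A·BC·BC·A·BC·A·CB·A·BC·A·BC·CB
    A ↦ CB
    B ↦ A
    C ↦ BC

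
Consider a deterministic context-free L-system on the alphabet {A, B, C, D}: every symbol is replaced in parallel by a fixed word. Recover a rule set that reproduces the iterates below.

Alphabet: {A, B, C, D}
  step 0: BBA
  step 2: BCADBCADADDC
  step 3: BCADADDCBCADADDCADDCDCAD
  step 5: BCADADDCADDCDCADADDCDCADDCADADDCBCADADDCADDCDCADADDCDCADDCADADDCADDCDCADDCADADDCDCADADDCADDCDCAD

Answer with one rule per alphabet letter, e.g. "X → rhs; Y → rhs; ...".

  step 2 ⇒ step 3: BCADBCADADDC ⇒ BC·AD·AD·DC·BC·AD·AD·DC·AD·DC·DC·AD
    A ↦ AD
    B ↦ BC
    C ↦ AD
    D ↦ DC

A->AD, B->BC, C->AD, D->DC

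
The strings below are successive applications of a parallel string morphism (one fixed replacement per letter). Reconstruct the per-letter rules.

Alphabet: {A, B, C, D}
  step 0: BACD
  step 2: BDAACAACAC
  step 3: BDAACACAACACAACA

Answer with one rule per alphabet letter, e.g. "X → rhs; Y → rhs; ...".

  step 2 ⇒ step 3: BDAACAACAC ⇒ BD·A·AC·AC·A·AC·AC·A·AC·A
    A ↦ AC
    B ↦ BD
    C ↦ A
    D ↦ A

A->AC, B->BD, C->A, D->A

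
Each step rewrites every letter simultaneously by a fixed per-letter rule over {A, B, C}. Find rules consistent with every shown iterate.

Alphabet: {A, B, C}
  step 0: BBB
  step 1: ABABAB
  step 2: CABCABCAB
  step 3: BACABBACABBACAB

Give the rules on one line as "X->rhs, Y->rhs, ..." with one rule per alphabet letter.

  step 2 ⇒ step 3: CABCABCAB ⇒ BA·C·AB·BA·C·AB·BA·C·AB
    A ↦ C
    B ↦ AB
    C ↦ BA

A->C, B->AB, C->BA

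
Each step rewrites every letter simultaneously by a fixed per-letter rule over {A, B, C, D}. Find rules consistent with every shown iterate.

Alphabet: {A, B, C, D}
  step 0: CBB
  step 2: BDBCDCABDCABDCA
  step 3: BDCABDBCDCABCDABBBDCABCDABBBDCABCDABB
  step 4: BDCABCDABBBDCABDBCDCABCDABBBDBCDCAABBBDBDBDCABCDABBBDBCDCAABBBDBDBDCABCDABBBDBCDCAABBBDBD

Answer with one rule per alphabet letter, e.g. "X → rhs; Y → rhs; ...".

  step 3 ⇒ step 4: BDCABDBCDCABCDABBBDCABCDABBBDCABCDABB ⇒ BD·CA·BCD·ABB·BD·CA·BD·BCD·CA·BCD·ABB·BD·BCD·CA·ABB·BD·BD·BD·CA·BCD·ABB·BD·BCD·CA·ABB·BD·BD·BD·CA·BCD·ABB·BD·BCD·CA·ABB·BD·BD
    A ↦ ABB
    B ↦ BD
    C ↦ BCD
    D ↦ CA

A->ABB, B->BD, C->BCD, D->CA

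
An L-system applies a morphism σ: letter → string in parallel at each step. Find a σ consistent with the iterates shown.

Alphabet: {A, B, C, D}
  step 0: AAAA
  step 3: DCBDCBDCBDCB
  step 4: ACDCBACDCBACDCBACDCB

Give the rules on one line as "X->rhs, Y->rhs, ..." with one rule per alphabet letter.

A->B, B->CB, C->D, D->AC

  step 3 ⇒ step 4: DCBDCBDCBDCB ⇒ AC·D·CB·AC·D·CB·AC·D·CB·AC·D·CB
    B ↦ CB
    C ↦ D
    D ↦ AC
    A ↦ B  (constrained at step 0)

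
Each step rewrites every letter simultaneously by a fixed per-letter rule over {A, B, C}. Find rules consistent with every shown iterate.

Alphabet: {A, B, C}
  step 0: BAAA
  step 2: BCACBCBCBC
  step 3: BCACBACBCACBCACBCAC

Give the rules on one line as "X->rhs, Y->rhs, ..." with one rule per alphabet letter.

A->B, B->BC, C->AC

  step 2 ⇒ step 3: BCACBCBCBC ⇒ BC·AC·B·AC·BC·AC·BC·AC·BC·AC
    A ↦ B
    B ↦ BC
    C ↦ AC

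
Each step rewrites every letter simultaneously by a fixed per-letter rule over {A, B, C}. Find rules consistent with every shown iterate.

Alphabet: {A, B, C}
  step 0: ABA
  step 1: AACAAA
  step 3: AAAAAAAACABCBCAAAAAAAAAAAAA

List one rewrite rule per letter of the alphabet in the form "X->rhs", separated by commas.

  step 0 ⇒ step 1: ABA ⇒ AA·CA·AA
    A ↦ AA
    B ↦ CA
    C ↦ BCB  (constrained at step 1)

A->AA, B->CA, C->BCB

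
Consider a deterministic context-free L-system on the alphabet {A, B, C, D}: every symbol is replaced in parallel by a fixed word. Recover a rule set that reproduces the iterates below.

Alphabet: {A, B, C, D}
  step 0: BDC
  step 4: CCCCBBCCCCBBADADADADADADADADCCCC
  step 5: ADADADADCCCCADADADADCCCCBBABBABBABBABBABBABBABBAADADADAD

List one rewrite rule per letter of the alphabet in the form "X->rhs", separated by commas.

  step 4 ⇒ step 5: CCCCBBCCCCBBADADADADADADADADCCCC ⇒ AD·AD·AD·AD·CC·CC·AD·AD·AD·AD·CC·CC·BB·A·BB·A·BB·A·BB·A·BB·A·BB·A·BB·A·BB·A·AD·AD·AD·AD
    A ↦ BB
    B ↦ CC
    C ↦ AD
    D ↦ A

A->BB, B->CC, C->AD, D->A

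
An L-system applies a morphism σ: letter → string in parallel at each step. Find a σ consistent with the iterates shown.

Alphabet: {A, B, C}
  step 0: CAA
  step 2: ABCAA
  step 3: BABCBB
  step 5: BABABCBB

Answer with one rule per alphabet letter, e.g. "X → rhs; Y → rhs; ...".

  step 2 ⇒ step 3: ABCAA ⇒ B·A·BC·B·B
    A ↦ B
    B ↦ A
    C ↦ BC

A->B, B->A, C->BC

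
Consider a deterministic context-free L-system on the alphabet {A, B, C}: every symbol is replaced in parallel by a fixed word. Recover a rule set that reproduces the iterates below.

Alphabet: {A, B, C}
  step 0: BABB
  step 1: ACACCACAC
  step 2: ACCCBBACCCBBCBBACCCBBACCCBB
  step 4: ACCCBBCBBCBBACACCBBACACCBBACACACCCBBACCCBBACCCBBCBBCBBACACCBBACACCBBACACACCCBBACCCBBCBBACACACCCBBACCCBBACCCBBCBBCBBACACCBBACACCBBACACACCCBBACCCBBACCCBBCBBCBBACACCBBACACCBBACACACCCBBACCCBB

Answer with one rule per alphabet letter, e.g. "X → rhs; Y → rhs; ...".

A->ACC, B->AC, C->CBB

  step 1 ⇒ step 2: ACACCACAC ⇒ ACC·CBB·ACC·CBB·CBB·ACC·CBB·ACC·CBB
    A ↦ ACC
    C ↦ CBB
  step 0 ⇒ step 1: BABB ⇒ AC·ACC·AC·AC
    B ↦ AC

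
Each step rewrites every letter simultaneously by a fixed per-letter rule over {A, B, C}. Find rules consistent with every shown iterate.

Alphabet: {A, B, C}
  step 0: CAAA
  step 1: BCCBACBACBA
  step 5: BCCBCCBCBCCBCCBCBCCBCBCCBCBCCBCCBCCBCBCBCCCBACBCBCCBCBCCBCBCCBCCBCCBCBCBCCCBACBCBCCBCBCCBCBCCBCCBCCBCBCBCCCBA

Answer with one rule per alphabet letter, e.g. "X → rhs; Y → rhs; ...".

  step 0 ⇒ step 1: CAAA ⇒ BC·CBA·CBA·CBA
    A ↦ CBA
    C ↦ BC
    B ↦ C  (constrained at step 1)

A->CBA, B->C, C->BC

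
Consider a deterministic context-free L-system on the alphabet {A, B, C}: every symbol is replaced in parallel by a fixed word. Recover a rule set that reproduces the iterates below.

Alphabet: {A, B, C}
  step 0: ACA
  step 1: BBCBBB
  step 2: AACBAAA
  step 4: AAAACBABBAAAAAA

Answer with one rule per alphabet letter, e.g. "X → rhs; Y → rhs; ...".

  step 1 ⇒ step 2: BBCBBB ⇒ A·A·CB·A·A·A
    B ↦ A
    C ↦ CB
  step 0 ⇒ step 1: ACA ⇒ BB·CB·BB
    A ↦ BB

A->BB, B->A, C->CB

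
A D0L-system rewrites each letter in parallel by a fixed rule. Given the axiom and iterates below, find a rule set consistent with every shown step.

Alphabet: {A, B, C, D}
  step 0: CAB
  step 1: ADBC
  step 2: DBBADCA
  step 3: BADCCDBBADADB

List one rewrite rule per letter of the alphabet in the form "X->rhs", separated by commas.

  step 2 ⇒ step 3: DBBADCA ⇒ BAD·C·C·DB·BAD·A·DB
    A ↦ DB
    B ↦ C
    C ↦ A
    D ↦ BAD

A->DB, B->C, C->A, D->BAD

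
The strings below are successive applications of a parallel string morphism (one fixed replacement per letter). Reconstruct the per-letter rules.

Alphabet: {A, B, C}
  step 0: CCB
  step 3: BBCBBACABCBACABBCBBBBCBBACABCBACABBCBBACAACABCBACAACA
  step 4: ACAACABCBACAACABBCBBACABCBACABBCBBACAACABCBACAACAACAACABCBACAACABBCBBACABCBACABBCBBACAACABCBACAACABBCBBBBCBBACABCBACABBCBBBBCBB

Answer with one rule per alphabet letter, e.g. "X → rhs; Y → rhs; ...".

  step 3 ⇒ step 4: BBCBBACABCBACABBCBBBBCBBACABCBACABBCBBACAACABCBACAACA ⇒ ACA·ACA·BCB·ACA·ACA·B·BCB·B·ACA·BCB·ACA·B·BCB·B·ACA·ACA·BCB·ACA·ACA·ACA·ACA·BCB·ACA·ACA·B·BCB·B·ACA·BCB·ACA·B·BCB·B·ACA·ACA·BCB·ACA·ACA·B·BCB·B·B·BCB·B·ACA·BCB·ACA·B·BCB·B·B·BCB·B
    A ↦ B
    B ↦ ACA
    C ↦ BCB

A->B, B->ACA, C->BCB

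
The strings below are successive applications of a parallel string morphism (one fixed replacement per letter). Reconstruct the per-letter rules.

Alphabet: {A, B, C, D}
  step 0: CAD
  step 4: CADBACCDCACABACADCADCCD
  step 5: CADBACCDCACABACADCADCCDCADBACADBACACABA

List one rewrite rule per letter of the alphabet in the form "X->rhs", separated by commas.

A->D, B->CC, C->CA, D->BA

  step 4 ⇒ step 5: CADBACCDCACABACADCADCCD ⇒ CA·D·BA·CC·D·CA·CA·BA·CA·D·CA·D·CC·D·CA·D·BA·CA·D·BA·CA·CA·BA
    A ↦ D
    B ↦ CC
    C ↦ CA
    D ↦ BA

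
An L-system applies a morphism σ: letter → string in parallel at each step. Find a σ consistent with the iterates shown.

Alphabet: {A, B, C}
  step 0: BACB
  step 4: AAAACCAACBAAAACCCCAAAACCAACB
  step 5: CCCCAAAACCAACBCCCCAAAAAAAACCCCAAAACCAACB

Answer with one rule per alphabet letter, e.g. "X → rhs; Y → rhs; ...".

A->C, B->CB, C->AA

  step 4 ⇒ step 5: AAAACCAACBAAAACCCCAAAACCAACB ⇒ C·C·C·C·AA·AA·C·C·AA·CB·C·C·C·C·AA·AA·AA·AA·C·C·C·C·AA·AA·C·C·AA·CB
    A ↦ C
    B ↦ CB
    C ↦ AA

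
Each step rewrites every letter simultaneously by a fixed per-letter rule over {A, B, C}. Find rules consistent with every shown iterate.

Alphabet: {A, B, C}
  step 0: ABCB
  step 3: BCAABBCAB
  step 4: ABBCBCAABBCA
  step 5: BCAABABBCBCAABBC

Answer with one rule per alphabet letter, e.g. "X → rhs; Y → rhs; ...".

A->BC, B->A, C->B

  step 4 ⇒ step 5: ABBCBCAABBCA ⇒ BC·A·A·B·A·B·BC·BC·A·A·B·BC
    A ↦ BC
    B ↦ A
    C ↦ B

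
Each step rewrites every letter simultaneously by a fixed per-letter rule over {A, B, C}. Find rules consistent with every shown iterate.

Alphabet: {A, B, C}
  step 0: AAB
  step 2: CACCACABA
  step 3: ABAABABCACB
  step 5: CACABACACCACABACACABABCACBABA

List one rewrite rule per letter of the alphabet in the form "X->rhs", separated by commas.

  step 2 ⇒ step 3: CACCACABA ⇒ A·B·A·A·B·A·B·CAC·B
    A ↦ B
    B ↦ CAC
    C ↦ A

A->B, B->CAC, C->A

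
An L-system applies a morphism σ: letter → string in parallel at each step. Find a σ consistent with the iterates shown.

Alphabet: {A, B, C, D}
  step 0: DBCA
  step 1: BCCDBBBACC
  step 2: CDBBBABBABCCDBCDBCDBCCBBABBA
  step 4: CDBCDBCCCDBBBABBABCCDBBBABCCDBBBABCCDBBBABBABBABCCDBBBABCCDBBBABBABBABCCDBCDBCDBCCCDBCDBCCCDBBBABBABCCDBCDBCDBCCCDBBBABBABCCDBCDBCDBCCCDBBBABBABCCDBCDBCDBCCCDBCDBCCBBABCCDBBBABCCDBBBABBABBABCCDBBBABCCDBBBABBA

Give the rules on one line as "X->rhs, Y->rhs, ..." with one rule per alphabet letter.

  step 1 ⇒ step 2: BCCDBBBACC ⇒ CDB·BBA·BBA·BC·CDB·CDB·CDB·CC·BBA·BBA
    A ↦ CC
    B ↦ CDB
    C ↦ BBA
    D ↦ BC

A->CC, B->CDB, C->BBA, D->BC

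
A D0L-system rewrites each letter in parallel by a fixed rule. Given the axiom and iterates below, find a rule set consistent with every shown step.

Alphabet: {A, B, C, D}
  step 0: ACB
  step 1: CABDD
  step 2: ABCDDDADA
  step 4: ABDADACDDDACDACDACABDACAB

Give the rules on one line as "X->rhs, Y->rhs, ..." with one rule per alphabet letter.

A->C, B->DD, C->AB, D->DA

  step 1 ⇒ step 2: CABDD ⇒ AB·C·DD·DA·DA
    A ↦ C
    B ↦ DD
    C ↦ AB
    D ↦ DA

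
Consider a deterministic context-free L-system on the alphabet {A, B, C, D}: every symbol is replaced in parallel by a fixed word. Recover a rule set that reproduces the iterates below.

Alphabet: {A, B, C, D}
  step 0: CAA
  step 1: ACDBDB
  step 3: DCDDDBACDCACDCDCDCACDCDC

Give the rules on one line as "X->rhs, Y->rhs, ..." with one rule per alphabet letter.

  step 0 ⇒ step 1: CAA ⇒ AC·DB·DB
    A ↦ DB
    C ↦ AC
    B ↦ DD  (constrained at step 1)
    D ↦ DC  (constrained at step 1)

A->DB, B->DD, C->AC, D->DC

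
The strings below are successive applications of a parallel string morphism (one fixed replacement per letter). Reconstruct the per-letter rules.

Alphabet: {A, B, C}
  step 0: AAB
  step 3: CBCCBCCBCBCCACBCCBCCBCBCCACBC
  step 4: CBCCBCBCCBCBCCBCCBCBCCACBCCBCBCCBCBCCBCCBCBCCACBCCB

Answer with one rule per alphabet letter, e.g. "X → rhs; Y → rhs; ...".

A->CCA, B->C, C->CB

  step 3 ⇒ step 4: CBCCBCCBCBCCACBCCBCCBCBCCACBC ⇒ CB·C·CB·CB·C·CB·CB·C·CB·C·CB·CB·CCA·CB·C·CB·CB·C·CB·CB·C·CB·C·CB·CB·CCA·CB·C·CB
    A ↦ CCA
    B ↦ C
    C ↦ CB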